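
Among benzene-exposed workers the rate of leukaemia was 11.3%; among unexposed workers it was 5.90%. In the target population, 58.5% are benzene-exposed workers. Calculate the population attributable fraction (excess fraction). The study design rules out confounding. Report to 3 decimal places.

p₁ = 0.113, p₀ = 0.059.
Overall risk P(Y=1) = π·p₁ + (1−π)·p₀ = 0.585×0.113 + 0.415×0.059 = 0.09059.
Under exogeneity, PAF = [P(Y=1) − p₀] / P(Y=1).
PAF = (0.09059 − 0.059) / 0.09059 ≈ 0.3487

PAF ≈ 0.349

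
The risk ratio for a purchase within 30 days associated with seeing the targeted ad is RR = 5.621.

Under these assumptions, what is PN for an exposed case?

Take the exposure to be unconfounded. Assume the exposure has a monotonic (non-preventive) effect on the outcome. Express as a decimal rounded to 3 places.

Under exogeneity and monotonicity, PN = (RR − 1) / RR = 1 − 1/RR.
PN = (5.621 − 1) / 5.621 = 4.621 / 5.621 ≈ 0.8221

PN ≈ 0.822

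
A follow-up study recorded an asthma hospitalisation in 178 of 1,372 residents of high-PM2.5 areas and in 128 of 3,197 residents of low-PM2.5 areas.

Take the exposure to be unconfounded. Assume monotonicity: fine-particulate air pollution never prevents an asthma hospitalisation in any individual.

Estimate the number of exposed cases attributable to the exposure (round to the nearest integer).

p₁ = P(outcome | exposed) = 178/1372 = 0.12974
p₀ = P(outcome | unexposed) = 128/3197 = 0.040038
PN = (p₁ − p₀)/p₁ = (0.12974 − 0.040038) / 0.12974 ≈ 0.69140.
Attributable cases ≈ PN × (exposed cases) = 0.69140 × 178 ≈ 123.07.

about 123 cases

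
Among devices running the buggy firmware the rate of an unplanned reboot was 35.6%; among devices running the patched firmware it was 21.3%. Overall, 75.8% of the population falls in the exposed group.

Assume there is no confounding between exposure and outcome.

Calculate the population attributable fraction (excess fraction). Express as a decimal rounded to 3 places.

p₁ = 0.356, p₀ = 0.213.
Overall risk P(Y=1) = π·p₁ + (1−π)·p₀ = 0.758×0.356 + 0.242×0.213 = 0.32139.
Under exogeneity, PAF = [P(Y=1) − p₀] / P(Y=1).
PAF = (0.32139 − 0.213) / 0.32139 ≈ 0.3373

PAF ≈ 0.337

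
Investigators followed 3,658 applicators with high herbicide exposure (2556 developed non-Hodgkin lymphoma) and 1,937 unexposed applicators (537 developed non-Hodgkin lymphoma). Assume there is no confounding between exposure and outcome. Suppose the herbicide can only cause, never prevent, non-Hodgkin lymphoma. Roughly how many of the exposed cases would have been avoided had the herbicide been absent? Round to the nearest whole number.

about 1542 cases

p₁ = P(outcome | exposed) = 2556/3658 = 0.69874
p₀ = P(outcome | unexposed) = 537/1937 = 0.27723
PN = (p₁ − p₀)/p₁ = (0.69874 − 0.27723) / 0.69874 ≈ 0.60324.
Attributable cases ≈ PN × (exposed cases) = 0.60324 × 2556 ≈ 1541.88.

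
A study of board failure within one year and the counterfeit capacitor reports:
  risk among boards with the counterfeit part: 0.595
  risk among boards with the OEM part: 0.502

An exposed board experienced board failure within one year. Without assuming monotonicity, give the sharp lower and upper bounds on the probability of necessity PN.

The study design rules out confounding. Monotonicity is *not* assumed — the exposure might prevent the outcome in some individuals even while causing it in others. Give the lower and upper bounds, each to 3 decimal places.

Let p₁ = 0.595, p₀ = 0.502.
Under exogeneity alone the bounds on PN are max{0,(p₁−p₀)/p₁} ≤ PN ≤ min{1,(1−p₀)/p₁}.
  lower = (p₁ − p₀)/p₁ = 0.093 / 0.595 ≈ 0.1563
  upper = min{1, (1 − p₀)/p₁} = 0.498 / 0.595 ≈ 0.8370

0.156 ≤ PN ≤ 0.837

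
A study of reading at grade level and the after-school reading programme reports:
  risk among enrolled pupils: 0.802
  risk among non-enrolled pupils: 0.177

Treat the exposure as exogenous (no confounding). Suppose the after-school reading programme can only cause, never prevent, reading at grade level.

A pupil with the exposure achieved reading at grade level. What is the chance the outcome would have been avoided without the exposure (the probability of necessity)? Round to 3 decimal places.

PN ≈ 0.779

Let p₁ = 0.802, p₀ = 0.177.
Under exogeneity and monotonicity, PN = (p₁ − p₀) / p₁.
PN = (0.802 − 0.177) / 0.802 = 0.625 / 0.802 ≈ 0.7793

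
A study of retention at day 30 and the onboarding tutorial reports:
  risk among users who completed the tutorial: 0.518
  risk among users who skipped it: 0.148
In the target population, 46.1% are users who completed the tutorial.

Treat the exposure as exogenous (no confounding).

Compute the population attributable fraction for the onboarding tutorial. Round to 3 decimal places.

Let p₁ = 0.518, p₀ = 0.148.
Overall risk P(Y=1) = π·p₁ + (1−π)·p₀ = 0.461×0.518 + 0.539×0.148 = 0.31857.
Under exogeneity, PAF = [P(Y=1) − p₀] / P(Y=1).
PAF = (0.31857 − 0.148) / 0.31857 ≈ 0.5354

PAF ≈ 0.535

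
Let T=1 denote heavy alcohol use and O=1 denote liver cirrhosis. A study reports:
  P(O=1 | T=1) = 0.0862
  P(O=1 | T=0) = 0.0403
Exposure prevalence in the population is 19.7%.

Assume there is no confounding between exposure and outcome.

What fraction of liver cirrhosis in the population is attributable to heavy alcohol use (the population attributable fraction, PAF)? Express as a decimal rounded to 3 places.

PAF ≈ 0.183

Let p₁ = 0.0862, p₀ = 0.0403.
Overall risk P(Y=1) = π·p₁ + (1−π)·p₀ = 0.197×0.0862 + 0.803×0.0403 = 0.049342.
Under exogeneity, PAF = [P(Y=1) − p₀] / P(Y=1).
PAF = (0.049342 − 0.0403) / 0.049342 ≈ 0.1833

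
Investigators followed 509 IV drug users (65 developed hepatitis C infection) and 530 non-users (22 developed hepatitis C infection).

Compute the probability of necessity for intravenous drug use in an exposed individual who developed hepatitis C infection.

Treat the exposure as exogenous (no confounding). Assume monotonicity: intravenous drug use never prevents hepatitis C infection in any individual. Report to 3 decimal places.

PN ≈ 0.675

p₁ = P(outcome | exposed) = 65/509 = 0.1277
p₀ = P(outcome | unexposed) = 22/530 = 0.041509
Under exogeneity and monotonicity, PN = (p₁ − p₀) / p₁.
PN = (0.1277 − 0.041509) / 0.1277 = 0.086192 / 0.1277 ≈ 0.6749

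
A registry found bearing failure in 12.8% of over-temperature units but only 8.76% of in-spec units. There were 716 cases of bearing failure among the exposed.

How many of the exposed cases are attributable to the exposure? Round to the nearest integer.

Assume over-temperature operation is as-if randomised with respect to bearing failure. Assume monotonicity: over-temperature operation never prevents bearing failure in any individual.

p₁ = 0.128, p₀ = 0.0876.
PN = (p₁ − p₀)/p₁ = (0.128 − 0.0876) / 0.128 ≈ 0.31563.
Attributable cases ≈ PN × (exposed cases) = 0.31563 × 716 ≈ 225.99.

about 226 cases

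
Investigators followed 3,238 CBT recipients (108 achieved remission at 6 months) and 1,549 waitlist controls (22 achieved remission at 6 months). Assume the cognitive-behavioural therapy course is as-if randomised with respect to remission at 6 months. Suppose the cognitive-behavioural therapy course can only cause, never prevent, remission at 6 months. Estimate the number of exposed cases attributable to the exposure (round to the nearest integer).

about 62 cases

p₁ = P(outcome | exposed) = 108/3238 = 0.033354
p₀ = P(outcome | unexposed) = 22/1549 = 0.014203
PN = (p₁ − p₀)/p₁ = (0.033354 − 0.014203) / 0.033354 ≈ 0.57418.
Attributable cases ≈ PN × (exposed cases) = 0.57418 × 108 ≈ 62.01.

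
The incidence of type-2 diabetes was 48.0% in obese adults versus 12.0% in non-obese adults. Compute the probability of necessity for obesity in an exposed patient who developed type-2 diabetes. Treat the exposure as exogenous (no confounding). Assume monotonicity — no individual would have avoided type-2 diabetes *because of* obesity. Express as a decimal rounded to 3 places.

PN ≈ 0.750

p₁ = 0.48, p₀ = 0.12.
Under exogeneity and monotonicity, PN = (p₁ − p₀) / p₁.
PN = (0.48 − 0.12) / 0.48 = 0.36 / 0.48 ≈ 0.7500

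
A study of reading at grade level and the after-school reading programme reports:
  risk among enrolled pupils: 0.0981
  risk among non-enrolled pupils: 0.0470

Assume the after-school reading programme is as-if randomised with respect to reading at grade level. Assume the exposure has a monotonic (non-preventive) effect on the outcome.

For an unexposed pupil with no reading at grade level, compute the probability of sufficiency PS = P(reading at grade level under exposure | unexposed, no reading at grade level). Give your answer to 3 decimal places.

PS ≈ 0.054

Let p₁ = 0.0981, p₀ = 0.047.
Under exogeneity and monotonicity, PS = (p₁ − p₀) / (1 − p₀).
PS = (0.0981 − 0.047) / (1 − 0.047) = 0.0511 / 0.953 ≈ 0.0536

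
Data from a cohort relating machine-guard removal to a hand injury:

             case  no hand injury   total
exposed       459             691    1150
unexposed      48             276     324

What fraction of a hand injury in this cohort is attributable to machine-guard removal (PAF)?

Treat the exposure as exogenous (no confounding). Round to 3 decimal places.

p₁ = P(outcome | exposed) = 459/1150 = 0.39913
p₀ = P(outcome | unexposed) = 48/324 = 0.14815
Exposure prevalence π = 1150/1474 = 0.78019; overall risk P(Y=1) = 0.34396.
Under exogeneity, PAF = [P(Y=1) − p₀]/P(Y=1).
PAF = (0.34396 − 0.14815) / 0.34396 ≈ 0.5693

PAF ≈ 0.569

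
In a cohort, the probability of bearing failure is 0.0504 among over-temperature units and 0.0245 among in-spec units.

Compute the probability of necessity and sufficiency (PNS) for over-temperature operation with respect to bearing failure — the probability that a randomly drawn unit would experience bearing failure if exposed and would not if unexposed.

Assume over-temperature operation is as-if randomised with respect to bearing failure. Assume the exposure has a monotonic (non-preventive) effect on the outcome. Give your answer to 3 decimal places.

Let p₁ = 0.0504, p₀ = 0.0245.
Under exogeneity and monotonicity, PNS = p₁ − p₀.
PNS = 0.0504 − 0.0245 = 0.0259

PNS ≈ 0.026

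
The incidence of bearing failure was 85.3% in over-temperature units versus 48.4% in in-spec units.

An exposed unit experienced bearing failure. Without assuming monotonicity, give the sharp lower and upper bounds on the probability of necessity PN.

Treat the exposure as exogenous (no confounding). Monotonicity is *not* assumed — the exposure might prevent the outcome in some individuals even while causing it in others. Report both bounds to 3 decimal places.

p₁ = 0.853, p₀ = 0.484.
Under exogeneity alone the bounds on PN are max{0,(p₁−p₀)/p₁} ≤ PN ≤ min{1,(1−p₀)/p₁}.
  lower = (p₁ − p₀)/p₁ = 0.369 / 0.853 ≈ 0.4326
  upper = min{1, (1 − p₀)/p₁} = 0.516 / 0.853 ≈ 0.6049

0.433 ≤ PN ≤ 0.605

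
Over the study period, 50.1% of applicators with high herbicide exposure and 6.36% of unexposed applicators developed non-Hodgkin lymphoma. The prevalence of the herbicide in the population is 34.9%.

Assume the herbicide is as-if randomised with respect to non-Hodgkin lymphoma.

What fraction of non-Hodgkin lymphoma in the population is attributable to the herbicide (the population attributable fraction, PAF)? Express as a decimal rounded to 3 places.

PAF ≈ 0.706

p₁ = 0.501, p₀ = 0.0636.
Overall risk P(Y=1) = π·p₁ + (1−π)·p₀ = 0.349×0.501 + 0.651×0.0636 = 0.21625.
Under exogeneity, PAF = [P(Y=1) − p₀] / P(Y=1).
PAF = (0.21625 − 0.0636) / 0.21625 ≈ 0.7059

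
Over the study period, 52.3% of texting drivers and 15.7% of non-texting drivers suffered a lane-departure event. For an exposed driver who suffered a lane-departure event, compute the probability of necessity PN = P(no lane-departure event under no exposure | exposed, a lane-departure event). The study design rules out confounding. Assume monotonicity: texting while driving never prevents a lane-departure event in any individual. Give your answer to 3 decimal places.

p₁ = 0.523, p₀ = 0.157.
Under exogeneity and monotonicity, PN = (p₁ − p₀) / p₁.
PN = (0.523 − 0.157) / 0.523 = 0.366 / 0.523 ≈ 0.6998

PN ≈ 0.700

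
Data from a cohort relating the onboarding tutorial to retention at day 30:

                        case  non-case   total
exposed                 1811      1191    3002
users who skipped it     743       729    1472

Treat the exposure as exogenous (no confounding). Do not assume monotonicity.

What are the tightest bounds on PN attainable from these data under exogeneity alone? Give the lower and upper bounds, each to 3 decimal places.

0.163 ≤ PN ≤ 0.821

p₁ = P(outcome | exposed) = 1811/3002 = 0.60326
p₀ = P(outcome | unexposed) = 743/1472 = 0.50476
Under exogeneity alone the bounds on PN are max{0,(p₁−p₀)/p₁} ≤ PN ≤ min{1,(1−p₀)/p₁}.
  lower = (p₁ − p₀)/p₁ = 0.098509 / 0.60326 ≈ 0.1633
  upper = min{1, (1 − p₀)/p₁} = 0.49524 / 0.60326 ≈ 0.8209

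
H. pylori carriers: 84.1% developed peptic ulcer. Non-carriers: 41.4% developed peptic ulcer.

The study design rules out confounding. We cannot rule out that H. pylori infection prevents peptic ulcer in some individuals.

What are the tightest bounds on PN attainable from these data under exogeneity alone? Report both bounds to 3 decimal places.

p₁ = 0.841, p₀ = 0.414.
Under exogeneity alone the bounds on PN are max{0,(p₁−p₀)/p₁} ≤ PN ≤ min{1,(1−p₀)/p₁}.
  lower = (p₁ − p₀)/p₁ = 0.427 / 0.841 ≈ 0.5077
  upper = min{1, (1 − p₀)/p₁} = 0.586 / 0.841 ≈ 0.6968

0.508 ≤ PN ≤ 0.697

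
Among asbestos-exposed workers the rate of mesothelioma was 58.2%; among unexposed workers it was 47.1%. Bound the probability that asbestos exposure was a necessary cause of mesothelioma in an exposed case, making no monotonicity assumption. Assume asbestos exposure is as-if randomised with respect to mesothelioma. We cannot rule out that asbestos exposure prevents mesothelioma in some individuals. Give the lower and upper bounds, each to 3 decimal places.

0.191 ≤ PN ≤ 0.909

p₁ = 0.582, p₀ = 0.471.
Under exogeneity alone the bounds on PN are max{0,(p₁−p₀)/p₁} ≤ PN ≤ min{1,(1−p₀)/p₁}.
  lower = (p₁ − p₀)/p₁ = 0.111 / 0.582 ≈ 0.1907
  upper = min{1, (1 − p₀)/p₁} = 0.529 / 0.582 ≈ 0.9089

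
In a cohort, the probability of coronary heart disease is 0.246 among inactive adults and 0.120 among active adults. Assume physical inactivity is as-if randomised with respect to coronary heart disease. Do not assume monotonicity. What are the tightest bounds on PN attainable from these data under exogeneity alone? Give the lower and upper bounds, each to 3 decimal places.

Let p₁ = 0.246, p₀ = 0.12.
Under exogeneity alone the bounds on PN are max{0,(p₁−p₀)/p₁} ≤ PN ≤ min{1,(1−p₀)/p₁}.
  lower = (p₁ − p₀)/p₁ = 0.126 / 0.246 ≈ 0.5122
  upper = min{1, (1 − p₀)/p₁} = 0.88 / 0.246 ≈ 3.5772 → capped at 1

0.512 ≤ PN ≤ 1.000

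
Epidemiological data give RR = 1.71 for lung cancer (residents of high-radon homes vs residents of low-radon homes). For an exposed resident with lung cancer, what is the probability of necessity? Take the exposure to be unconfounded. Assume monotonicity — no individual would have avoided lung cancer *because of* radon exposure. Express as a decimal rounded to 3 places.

PN ≈ 0.415

Under exogeneity and monotonicity, PN = (RR − 1) / RR = 1 − 1/RR.
PN = (1.71 − 1) / 1.71 = 0.71 / 1.71 ≈ 0.4152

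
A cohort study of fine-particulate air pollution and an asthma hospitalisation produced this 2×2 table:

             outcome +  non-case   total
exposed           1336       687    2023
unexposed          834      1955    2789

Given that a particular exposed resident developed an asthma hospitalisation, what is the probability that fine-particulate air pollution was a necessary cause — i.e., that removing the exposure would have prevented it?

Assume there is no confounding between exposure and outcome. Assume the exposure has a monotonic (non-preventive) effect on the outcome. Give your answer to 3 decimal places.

p₁ = P(outcome | exposed) = 1336/2023 = 0.66041
p₀ = P(outcome | unexposed) = 834/2789 = 0.29903
Under exogeneity and monotonicity, PN = (p₁ − p₀)/p₁.
PN = (0.66041 − 0.29903) / 0.66041 ≈ 0.5472

PN ≈ 0.547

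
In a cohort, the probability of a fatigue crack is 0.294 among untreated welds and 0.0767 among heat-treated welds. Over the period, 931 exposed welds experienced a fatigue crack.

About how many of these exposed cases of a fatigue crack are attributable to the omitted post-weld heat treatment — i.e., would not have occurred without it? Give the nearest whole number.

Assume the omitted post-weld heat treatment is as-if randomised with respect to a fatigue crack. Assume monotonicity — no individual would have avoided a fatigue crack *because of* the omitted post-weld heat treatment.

Let p₁ = 0.294, p₀ = 0.0767.
PN = (p₁ − p₀)/p₁ = (0.294 − 0.0767) / 0.294 ≈ 0.73912.
Attributable cases ≈ PN × (exposed cases) = 0.73912 × 931 ≈ 688.12.

about 688 cases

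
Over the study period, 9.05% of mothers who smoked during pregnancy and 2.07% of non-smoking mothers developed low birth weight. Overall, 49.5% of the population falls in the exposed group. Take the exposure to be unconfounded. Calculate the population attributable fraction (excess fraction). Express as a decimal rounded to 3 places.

PAF ≈ 0.625

p₁ = 0.0905, p₀ = 0.0207.
Overall risk P(Y=1) = π·p₁ + (1−π)·p₀ = 0.495×0.0905 + 0.505×0.0207 = 0.055251.
Under exogeneity, PAF = [P(Y=1) − p₀] / P(Y=1).
PAF = (0.055251 − 0.0207) / 0.055251 ≈ 0.6253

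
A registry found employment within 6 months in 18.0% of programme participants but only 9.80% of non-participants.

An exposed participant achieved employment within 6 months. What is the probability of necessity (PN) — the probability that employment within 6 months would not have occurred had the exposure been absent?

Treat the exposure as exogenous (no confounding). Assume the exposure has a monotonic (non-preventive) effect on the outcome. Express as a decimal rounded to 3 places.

p₁ = 0.18, p₀ = 0.098.
Under exogeneity and monotonicity, PN = (p₁ − p₀) / p₁.
PN = (0.18 − 0.098) / 0.18 = 0.082 / 0.18 ≈ 0.4556

PN ≈ 0.456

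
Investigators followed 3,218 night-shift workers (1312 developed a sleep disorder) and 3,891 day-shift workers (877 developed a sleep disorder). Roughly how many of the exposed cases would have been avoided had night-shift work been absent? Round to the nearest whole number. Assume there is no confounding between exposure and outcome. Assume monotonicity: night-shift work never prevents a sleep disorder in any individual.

p₁ = P(outcome | exposed) = 1312/3218 = 0.40771
p₀ = P(outcome | unexposed) = 877/3891 = 0.22539
PN = (p₁ − p₀)/p₁ = (0.40771 − 0.22539) / 0.40771 ≈ 0.44717.
Attributable cases ≈ PN × (exposed cases) = 0.44717 × 1312 ≈ 586.69.

about 587 cases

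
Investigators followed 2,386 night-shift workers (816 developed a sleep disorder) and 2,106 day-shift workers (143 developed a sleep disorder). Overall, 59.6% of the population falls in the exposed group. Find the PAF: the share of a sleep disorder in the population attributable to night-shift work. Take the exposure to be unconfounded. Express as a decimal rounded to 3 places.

PAF ≈ 0.706

p₁ = P(outcome | exposed) = 816/2386 = 0.34199
p₀ = P(outcome | unexposed) = 143/2106 = 0.067901
Overall risk P(Y=1) = π·p₁ + (1−π)·p₀ = 0.596×0.34199 + 0.404×0.067901 = 0.23126.
Under exogeneity, PAF = [P(Y=1) − p₀] / P(Y=1).
PAF = (0.23126 − 0.067901) / 0.23126 ≈ 0.7064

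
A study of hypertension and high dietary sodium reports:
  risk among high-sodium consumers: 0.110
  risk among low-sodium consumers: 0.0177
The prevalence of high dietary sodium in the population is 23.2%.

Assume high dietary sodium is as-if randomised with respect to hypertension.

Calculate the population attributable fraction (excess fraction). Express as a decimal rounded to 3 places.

Let p₁ = 0.11, p₀ = 0.0177.
Overall risk P(Y=1) = π·p₁ + (1−π)·p₀ = 0.232×0.11 + 0.768×0.0177 = 0.039114.
Under exogeneity, PAF = [P(Y=1) − p₀] / P(Y=1).
PAF = (0.039114 − 0.0177) / 0.039114 ≈ 0.5475

PAF ≈ 0.547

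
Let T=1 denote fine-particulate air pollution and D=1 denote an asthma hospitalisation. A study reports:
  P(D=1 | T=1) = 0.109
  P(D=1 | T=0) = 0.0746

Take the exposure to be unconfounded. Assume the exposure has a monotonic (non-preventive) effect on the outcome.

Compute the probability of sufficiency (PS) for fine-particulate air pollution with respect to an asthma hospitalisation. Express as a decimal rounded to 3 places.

PS ≈ 0.037

Let p₁ = 0.109, p₀ = 0.0746.
Under exogeneity and monotonicity, PS = (p₁ − p₀) / (1 − p₀).
PS = (0.109 − 0.0746) / (1 − 0.0746) = 0.0344 / 0.9254 ≈ 0.0372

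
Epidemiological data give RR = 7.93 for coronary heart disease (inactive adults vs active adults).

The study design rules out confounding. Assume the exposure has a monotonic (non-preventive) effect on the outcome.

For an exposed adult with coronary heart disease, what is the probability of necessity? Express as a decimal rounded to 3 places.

PN ≈ 0.874

Under exogeneity and monotonicity, PN = (RR − 1) / RR = 1 − 1/RR.
PN = (7.93 − 1) / 7.93 = 6.93 / 7.93 ≈ 0.8739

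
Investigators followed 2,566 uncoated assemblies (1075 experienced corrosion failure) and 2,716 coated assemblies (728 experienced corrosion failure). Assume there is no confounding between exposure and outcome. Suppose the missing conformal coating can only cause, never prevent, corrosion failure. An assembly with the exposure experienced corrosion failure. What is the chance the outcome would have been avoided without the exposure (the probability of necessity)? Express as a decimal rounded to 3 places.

p₁ = P(outcome | exposed) = 1075/2566 = 0.41894
p₀ = P(outcome | unexposed) = 728/2716 = 0.26804
Under exogeneity and monotonicity, PN = (p₁ − p₀) / p₁.
PN = (0.41894 − 0.26804) / 0.41894 = 0.1509 / 0.41894 ≈ 0.3602

PN ≈ 0.360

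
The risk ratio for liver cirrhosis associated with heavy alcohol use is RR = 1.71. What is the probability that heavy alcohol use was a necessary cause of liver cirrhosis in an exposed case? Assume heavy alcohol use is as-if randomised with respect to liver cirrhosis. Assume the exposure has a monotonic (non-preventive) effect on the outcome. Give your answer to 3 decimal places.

PN ≈ 0.415

Under exogeneity and monotonicity, PN = (RR − 1) / RR = 1 − 1/RR.
PN = (1.71 − 1) / 1.71 = 0.71 / 1.71 ≈ 0.4152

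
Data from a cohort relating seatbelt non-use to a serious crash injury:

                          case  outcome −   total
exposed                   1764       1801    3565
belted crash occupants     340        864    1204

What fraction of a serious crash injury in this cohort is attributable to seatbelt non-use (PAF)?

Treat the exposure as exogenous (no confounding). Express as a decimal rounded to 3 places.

p₁ = P(outcome | exposed) = 1764/3565 = 0.49481
p₀ = P(outcome | unexposed) = 340/1204 = 0.28239
Exposure prevalence π = 3565/4769 = 0.74754; overall risk P(Y=1) = 0.44118.
Under exogeneity, PAF = [P(Y=1) − p₀]/P(Y=1).
PAF = (0.44118 − 0.28239) / 0.44118 ≈ 0.3599

PAF ≈ 0.360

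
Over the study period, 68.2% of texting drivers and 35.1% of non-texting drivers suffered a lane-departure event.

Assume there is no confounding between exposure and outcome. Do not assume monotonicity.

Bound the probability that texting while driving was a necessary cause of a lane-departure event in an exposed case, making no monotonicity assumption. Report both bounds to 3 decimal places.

p₁ = 0.682, p₀ = 0.351.
Under exogeneity alone the bounds on PN are max{0,(p₁−p₀)/p₁} ≤ PN ≤ min{1,(1−p₀)/p₁}.
  lower = (p₁ − p₀)/p₁ = 0.331 / 0.682 ≈ 0.4853
  upper = min{1, (1 − p₀)/p₁} = 0.649 / 0.682 ≈ 0.9516

0.485 ≤ PN ≤ 0.952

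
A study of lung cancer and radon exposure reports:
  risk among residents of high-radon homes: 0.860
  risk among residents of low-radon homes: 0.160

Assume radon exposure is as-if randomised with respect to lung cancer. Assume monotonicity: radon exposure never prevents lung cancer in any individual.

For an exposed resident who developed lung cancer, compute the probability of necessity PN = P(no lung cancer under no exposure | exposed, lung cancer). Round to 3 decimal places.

PN ≈ 0.814

Let p₁ = 0.86, p₀ = 0.16.
Under exogeneity and monotonicity, PN = (p₁ − p₀) / p₁.
PN = (0.86 − 0.16) / 0.86 = 0.7 / 0.86 ≈ 0.8140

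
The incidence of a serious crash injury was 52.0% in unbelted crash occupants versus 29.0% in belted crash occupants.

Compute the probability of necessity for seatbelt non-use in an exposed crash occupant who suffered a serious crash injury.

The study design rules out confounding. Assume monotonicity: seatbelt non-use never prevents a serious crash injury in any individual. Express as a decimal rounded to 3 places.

p₁ = 0.52, p₀ = 0.29.
Under exogeneity and monotonicity, PN = (p₁ − p₀) / p₁.
PN = (0.52 − 0.29) / 0.52 = 0.23 / 0.52 ≈ 0.4423

PN ≈ 0.442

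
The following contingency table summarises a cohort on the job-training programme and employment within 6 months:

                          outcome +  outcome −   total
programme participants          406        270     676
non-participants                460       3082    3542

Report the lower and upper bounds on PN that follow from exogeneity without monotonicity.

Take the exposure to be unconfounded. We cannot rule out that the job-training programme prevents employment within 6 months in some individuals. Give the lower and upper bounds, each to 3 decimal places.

0.784 ≤ PN ≤ 1.000

p₁ = P(outcome | exposed) = 406/676 = 0.60059
p₀ = P(outcome | unexposed) = 460/3542 = 0.12987
Under exogeneity alone the bounds on PN are max{0,(p₁−p₀)/p₁} ≤ PN ≤ min{1,(1−p₀)/p₁}.
  lower = (p₁ − p₀)/p₁ = 0.47072 / 0.60059 ≈ 0.7838
  upper = min{1, (1 − p₀)/p₁} = 0.87013 / 0.60059 ≈ 1.4488 → capped at 1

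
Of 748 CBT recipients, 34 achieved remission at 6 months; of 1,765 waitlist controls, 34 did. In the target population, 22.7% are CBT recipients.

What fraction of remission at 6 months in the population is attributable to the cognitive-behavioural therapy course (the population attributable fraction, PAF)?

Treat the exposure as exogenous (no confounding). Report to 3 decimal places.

p₁ = P(outcome | exposed) = 34/748 = 0.045455
p₀ = P(outcome | unexposed) = 34/1765 = 0.019263
Overall risk P(Y=1) = π·p₁ + (1−π)·p₀ = 0.227×0.045455 + 0.773×0.019263 = 0.025209.
Under exogeneity, PAF = [P(Y=1) − p₀] / P(Y=1).
PAF = (0.025209 − 0.019263) / 0.025209 ≈ 0.2358

PAF ≈ 0.236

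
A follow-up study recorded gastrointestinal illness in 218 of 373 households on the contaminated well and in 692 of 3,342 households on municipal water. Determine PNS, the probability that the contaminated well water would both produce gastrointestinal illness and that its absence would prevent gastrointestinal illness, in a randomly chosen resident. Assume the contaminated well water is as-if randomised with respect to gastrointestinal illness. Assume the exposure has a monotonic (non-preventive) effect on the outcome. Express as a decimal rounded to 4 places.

PNS ≈ 0.3774

p₁ = P(outcome | exposed) = 218/373 = 0.58445
p₀ = P(outcome | unexposed) = 692/3342 = 0.20706
Under exogeneity and monotonicity, PNS = p₁ − p₀.
PNS = 0.58445 − 0.20706 = 0.37739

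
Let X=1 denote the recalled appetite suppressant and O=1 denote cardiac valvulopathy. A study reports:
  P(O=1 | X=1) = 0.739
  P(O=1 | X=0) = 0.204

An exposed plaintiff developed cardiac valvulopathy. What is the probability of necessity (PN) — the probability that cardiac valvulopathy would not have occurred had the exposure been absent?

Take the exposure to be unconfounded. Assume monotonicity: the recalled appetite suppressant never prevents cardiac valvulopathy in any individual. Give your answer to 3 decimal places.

Let p₁ = 0.739, p₀ = 0.204.
Under exogeneity and monotonicity, PN = (p₁ − p₀) / p₁.
PN = (0.739 − 0.204) / 0.739 = 0.535 / 0.739 ≈ 0.7240

PN ≈ 0.724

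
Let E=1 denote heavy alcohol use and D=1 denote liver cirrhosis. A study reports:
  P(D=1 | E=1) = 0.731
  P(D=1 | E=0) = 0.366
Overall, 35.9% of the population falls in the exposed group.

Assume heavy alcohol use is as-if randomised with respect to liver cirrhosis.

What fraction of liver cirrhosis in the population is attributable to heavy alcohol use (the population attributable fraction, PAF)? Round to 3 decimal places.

Let p₁ = 0.731, p₀ = 0.366.
Overall risk P(Y=1) = π·p₁ + (1−π)·p₀ = 0.359×0.731 + 0.641×0.366 = 0.49704.
Under exogeneity, PAF = [P(Y=1) − p₀] / P(Y=1).
PAF = (0.49704 − 0.366) / 0.49704 ≈ 0.2636

PAF ≈ 0.264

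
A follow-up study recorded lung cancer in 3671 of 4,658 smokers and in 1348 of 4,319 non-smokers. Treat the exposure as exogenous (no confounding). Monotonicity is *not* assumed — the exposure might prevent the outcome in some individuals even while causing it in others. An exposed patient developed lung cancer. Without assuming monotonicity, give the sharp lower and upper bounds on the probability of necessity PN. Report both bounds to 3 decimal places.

0.604 ≤ PN ≤ 0.873

p₁ = P(outcome | exposed) = 3671/4658 = 0.78811
p₀ = P(outcome | unexposed) = 1348/4319 = 0.31211
Under exogeneity alone the bounds on PN are max{0,(p₁−p₀)/p₁} ≤ PN ≤ min{1,(1−p₀)/p₁}.
  lower = (p₁ − p₀)/p₁ = 0.476 / 0.78811 ≈ 0.6040
  upper = min{1, (1 − p₀)/p₁} = 0.68789 / 0.78811 ≈ 0.8728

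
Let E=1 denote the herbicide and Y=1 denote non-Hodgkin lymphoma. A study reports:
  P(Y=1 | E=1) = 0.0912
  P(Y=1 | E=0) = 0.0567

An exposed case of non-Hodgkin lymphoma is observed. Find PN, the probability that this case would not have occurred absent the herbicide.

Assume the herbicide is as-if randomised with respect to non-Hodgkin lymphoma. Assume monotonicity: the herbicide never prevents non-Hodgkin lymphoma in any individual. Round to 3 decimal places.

PN ≈ 0.378

Let p₁ = 0.0912, p₀ = 0.0567.
Under exogeneity and monotonicity, PN = (p₁ − p₀) / p₁.
PN = (0.0912 − 0.0567) / 0.0912 = 0.0345 / 0.0912 ≈ 0.3783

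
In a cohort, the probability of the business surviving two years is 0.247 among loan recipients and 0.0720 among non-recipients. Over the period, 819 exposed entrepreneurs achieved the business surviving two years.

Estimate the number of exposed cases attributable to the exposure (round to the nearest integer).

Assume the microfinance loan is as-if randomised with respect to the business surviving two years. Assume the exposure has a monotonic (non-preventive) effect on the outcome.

Let p₁ = 0.247, p₀ = 0.072.
PN = (p₁ − p₀)/p₁ = (0.247 − 0.072) / 0.247 ≈ 0.70850.
Attributable cases ≈ PN × (exposed cases) = 0.70850 × 819 ≈ 580.26.

about 580 cases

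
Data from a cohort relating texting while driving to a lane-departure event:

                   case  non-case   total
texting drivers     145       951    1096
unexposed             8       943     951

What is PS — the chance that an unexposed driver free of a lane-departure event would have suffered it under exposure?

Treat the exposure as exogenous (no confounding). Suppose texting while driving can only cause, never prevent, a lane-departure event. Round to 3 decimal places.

p₁ = P(outcome | exposed) = 145/1096 = 0.1323
p₀ = P(outcome | unexposed) = 8/951 = 0.0084122
Under exogeneity and monotonicity, PS = (p₁ − p₀) / (1 − p₀).
PS = (0.1323 − 0.0084122) / (1 − 0.0084122) = 0.12389 / 0.99159 ≈ 0.1249

PS ≈ 0.125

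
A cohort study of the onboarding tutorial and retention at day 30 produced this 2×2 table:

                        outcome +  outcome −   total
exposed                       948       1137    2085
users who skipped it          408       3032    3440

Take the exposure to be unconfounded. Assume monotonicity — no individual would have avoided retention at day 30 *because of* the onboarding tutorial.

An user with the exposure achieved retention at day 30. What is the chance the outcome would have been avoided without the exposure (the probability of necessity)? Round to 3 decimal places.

PN ≈ 0.739

p₁ = P(outcome | exposed) = 948/2085 = 0.45468
p₀ = P(outcome | unexposed) = 408/3440 = 0.1186
Under exogeneity and monotonicity, PN = (p₁ − p₀) / p₁.
PN = (0.45468 − 0.1186) / 0.45468 = 0.33607 / 0.45468 ≈ 0.7391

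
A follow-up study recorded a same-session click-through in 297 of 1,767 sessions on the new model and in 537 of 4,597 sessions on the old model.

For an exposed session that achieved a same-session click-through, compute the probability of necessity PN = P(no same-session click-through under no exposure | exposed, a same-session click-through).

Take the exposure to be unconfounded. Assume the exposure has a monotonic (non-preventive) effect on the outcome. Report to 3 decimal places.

PN ≈ 0.305

p₁ = P(outcome | exposed) = 297/1767 = 0.16808
p₀ = P(outcome | unexposed) = 537/4597 = 0.11682
Under exogeneity and monotonicity, PN = (p₁ − p₀) / p₁.
PN = (0.16808 − 0.11682) / 0.16808 = 0.051266 / 0.16808 ≈ 0.3050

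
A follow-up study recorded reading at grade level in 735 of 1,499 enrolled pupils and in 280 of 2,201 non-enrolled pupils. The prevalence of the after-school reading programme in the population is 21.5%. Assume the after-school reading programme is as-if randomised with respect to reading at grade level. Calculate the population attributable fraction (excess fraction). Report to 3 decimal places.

PAF ≈ 0.380

p₁ = P(outcome | exposed) = 735/1499 = 0.49033
p₀ = P(outcome | unexposed) = 280/2201 = 0.12721
Overall risk P(Y=1) = π·p₁ + (1−π)·p₀ = 0.215×0.49033 + 0.785×0.12721 = 0.20528.
Under exogeneity, PAF = [P(Y=1) − p₀] / P(Y=1).
PAF = (0.20528 − 0.12721) / 0.20528 ≈ 0.3803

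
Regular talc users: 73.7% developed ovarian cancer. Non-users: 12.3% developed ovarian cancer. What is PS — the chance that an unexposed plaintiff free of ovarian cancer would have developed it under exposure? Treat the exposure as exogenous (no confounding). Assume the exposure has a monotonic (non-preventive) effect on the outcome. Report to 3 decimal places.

p₁ = 0.737, p₀ = 0.123.
Under exogeneity and monotonicity, PS = (p₁ − p₀) / (1 − p₀).
PS = (0.737 − 0.123) / (1 − 0.123) = 0.614 / 0.877 ≈ 0.7001

PS ≈ 0.700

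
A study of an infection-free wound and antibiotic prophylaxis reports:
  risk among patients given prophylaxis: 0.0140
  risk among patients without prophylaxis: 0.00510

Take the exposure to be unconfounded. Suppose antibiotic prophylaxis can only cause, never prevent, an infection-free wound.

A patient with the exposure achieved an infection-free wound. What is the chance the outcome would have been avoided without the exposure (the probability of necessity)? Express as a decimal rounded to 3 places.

Let p₁ = 0.014, p₀ = 0.0051.
Under exogeneity and monotonicity, PN = (p₁ − p₀) / p₁.
PN = (0.014 − 0.0051) / 0.014 = 0.0089 / 0.014 ≈ 0.6357

PN ≈ 0.636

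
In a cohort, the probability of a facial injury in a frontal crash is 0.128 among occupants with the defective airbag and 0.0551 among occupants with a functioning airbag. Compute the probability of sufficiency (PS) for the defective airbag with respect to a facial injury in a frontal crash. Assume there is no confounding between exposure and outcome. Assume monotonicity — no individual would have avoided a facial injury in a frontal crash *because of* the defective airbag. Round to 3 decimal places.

PS ≈ 0.077

Let p₁ = 0.128, p₀ = 0.0551.
Under exogeneity and monotonicity, PS = (p₁ − p₀) / (1 − p₀).
PS = (0.128 − 0.0551) / (1 − 0.0551) = 0.0729 / 0.9449 ≈ 0.0772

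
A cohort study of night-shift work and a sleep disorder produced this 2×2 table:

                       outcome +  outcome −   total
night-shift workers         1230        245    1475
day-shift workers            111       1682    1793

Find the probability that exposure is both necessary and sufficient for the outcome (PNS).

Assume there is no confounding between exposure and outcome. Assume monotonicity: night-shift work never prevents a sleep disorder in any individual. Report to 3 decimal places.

p₁ = P(outcome | exposed) = 1230/1475 = 0.8339
p₀ = P(outcome | unexposed) = 111/1793 = 0.061907
Under exogeneity and monotonicity, PNS = p₁ − p₀.
PNS = 0.8339 − 0.061907 = 0.77199

PNS ≈ 0.772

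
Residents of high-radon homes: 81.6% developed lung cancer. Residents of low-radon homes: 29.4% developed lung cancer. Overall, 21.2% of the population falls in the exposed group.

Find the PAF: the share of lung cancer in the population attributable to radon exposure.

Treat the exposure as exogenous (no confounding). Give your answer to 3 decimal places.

PAF ≈ 0.273

p₁ = 0.816, p₀ = 0.294.
Overall risk P(Y=1) = π·p₁ + (1−π)·p₀ = 0.212×0.816 + 0.788×0.294 = 0.40466.
Under exogeneity, PAF = [P(Y=1) − p₀] / P(Y=1).
PAF = (0.40466 − 0.294) / 0.40466 ≈ 0.2735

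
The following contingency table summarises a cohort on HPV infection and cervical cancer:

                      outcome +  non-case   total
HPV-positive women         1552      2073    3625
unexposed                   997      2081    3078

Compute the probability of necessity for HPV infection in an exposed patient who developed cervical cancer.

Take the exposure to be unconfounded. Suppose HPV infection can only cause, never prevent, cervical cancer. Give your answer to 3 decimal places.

PN ≈ 0.243

p₁ = P(outcome | exposed) = 1552/3625 = 0.42814
p₀ = P(outcome | unexposed) = 997/3078 = 0.32391
Under exogeneity and monotonicity, PN = (p₁ − p₀)/p₁.
PN = (0.42814 − 0.32391) / 0.42814 ≈ 0.2434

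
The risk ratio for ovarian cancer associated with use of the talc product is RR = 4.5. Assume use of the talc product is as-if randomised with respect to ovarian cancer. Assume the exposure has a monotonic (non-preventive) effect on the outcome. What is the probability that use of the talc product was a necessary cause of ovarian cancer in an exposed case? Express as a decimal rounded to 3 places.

Under exogeneity and monotonicity, PN = (RR − 1) / RR = 1 − 1/RR.
PN = (4.5 − 1) / 4.5 = 3.5 / 4.5 ≈ 0.7778

PN ≈ 0.778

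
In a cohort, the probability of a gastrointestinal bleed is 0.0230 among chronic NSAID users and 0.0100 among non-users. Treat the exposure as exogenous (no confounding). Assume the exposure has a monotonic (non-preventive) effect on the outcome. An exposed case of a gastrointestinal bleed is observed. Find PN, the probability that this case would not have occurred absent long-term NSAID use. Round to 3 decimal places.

Let p₁ = 0.023, p₀ = 0.01.
Under exogeneity and monotonicity, PN = (p₁ − p₀) / p₁.
PN = (0.023 − 0.01) / 0.023 = 0.013 / 0.023 ≈ 0.5652

PN ≈ 0.565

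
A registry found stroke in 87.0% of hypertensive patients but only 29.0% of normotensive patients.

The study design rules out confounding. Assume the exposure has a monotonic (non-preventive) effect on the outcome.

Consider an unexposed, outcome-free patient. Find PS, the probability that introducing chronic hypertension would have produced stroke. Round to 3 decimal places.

p₁ = 0.87, p₀ = 0.29.
Under exogeneity and monotonicity, PS = (p₁ − p₀) / (1 − p₀).
PS = (0.87 − 0.29) / (1 − 0.29) = 0.58 / 0.71 ≈ 0.8169

PS ≈ 0.817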